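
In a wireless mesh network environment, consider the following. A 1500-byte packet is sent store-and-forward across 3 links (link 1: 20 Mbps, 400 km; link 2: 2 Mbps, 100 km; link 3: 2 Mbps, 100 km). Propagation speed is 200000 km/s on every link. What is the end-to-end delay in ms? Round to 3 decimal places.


Packet = 1500 bytes = 12000 bits. Store-and-forward: sum (t_trans + t_prop) per link.
Link 1: t_trans = 12000/(20*10^6) s = 0.6000 ms; t_prop = 400/200000 s = 2.0000 ms; subtotal = 2.6000 ms
Link 2: t_trans = 12000/(2*10^6) s = 6.0000 ms; t_prop = 100/200000 s = 0.5000 ms; subtotal = 6.5000 ms
Link 3: t_trans = 12000/(2*10^6) s = 6.0000 ms; t_prop = 100/200000 s = 0.5000 ms; subtotal = 6.5000 ms
End-to-end = 2.6000 + 6.5000 + 6.5000 = 15.6000 ms -> 15.600 ms (3 dp)

15.600


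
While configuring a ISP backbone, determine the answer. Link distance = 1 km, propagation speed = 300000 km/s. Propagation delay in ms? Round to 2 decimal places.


Given: distance = 1 km, speed = 300000 km/s
Delay = distance / speed = 1 / 300000 seconds
Delay in ms = 1 * 1000 / 300000
Delay = 0.0033 ms
Rounded to 2 dp = 0.00 ms

0.00


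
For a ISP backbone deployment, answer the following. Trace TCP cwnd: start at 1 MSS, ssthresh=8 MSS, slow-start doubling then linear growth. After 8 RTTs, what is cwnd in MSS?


RTT 0: cwnd = 1 MSS (initial)
RTT 1: cwnd = 2 MSS (slow start, doubled)
RTT 2: cwnd = 4 MSS (slow start, doubled)
RTT 3: cwnd = 8 MSS (slow start, doubled)
RTT 4: cwnd = 9 MSS (congestion avoidance, +1)
RTT 5: cwnd = 10 MSS (congestion avoidance, +1)
RTT 6: cwnd = 11 MSS (congestion avoidance, +1)
RTT 7: cwnd = 12 MSS (congestion avoidance, +1)
RTT 8: cwnd = 13 MSS (congestion avoidance, +1)

13


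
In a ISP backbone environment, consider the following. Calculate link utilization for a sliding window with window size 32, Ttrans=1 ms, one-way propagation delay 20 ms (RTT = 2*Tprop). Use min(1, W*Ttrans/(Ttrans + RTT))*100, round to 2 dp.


Given: W = 32, Ttrans = 1 ms, RTT = 40 ms (= 2 * Tprop, Tprop = 20 ms)
Cycle time = Ttrans + RTT = 1 + 40 = 41 ms (first packet sent until its ACK returns)
W * Ttrans = 32 * 1 = 32 ms of sending per cycle
W * Ttrans / (Ttrans + RTT) = 32 / 41 = 0.780488
U = min(1, 0.780488) = 0.780488
U% = 78.05%

78.05


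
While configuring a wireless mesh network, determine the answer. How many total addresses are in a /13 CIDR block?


Given: CIDR prefix /13
Host bits = 32 - 13 = 19
Total addresses = 2^19 = 524288

524288


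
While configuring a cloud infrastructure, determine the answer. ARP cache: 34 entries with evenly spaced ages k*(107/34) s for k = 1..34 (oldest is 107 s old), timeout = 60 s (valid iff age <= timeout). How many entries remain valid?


Ages are k * 107/34 s for k = 1..34 (spacing = 3.1471 s).
Entry k is valid iff k * 107/34 <= 60 iff k <= 34 * 60 / 107 = 19.0654
n_valid = floor(19.0654) = 19
(n_stale = 34 - 19 = 15)

19


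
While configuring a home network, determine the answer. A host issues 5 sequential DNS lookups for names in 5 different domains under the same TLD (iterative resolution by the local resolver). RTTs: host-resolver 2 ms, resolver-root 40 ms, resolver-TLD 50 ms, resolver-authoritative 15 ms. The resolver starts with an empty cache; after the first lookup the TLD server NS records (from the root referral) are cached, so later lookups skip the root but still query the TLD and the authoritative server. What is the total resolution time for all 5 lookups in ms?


Lookup 1 (cold cache): local + root + TLD + auth = 2 + 40 + 50 + 15 = 107 ms
Lookups 2..5 (TLD NS cached -> skip root; new domain -> still ask TLD and auth): local + TLD + auth = 2 + 50 + 15 = 67 ms each
Remaining 4 lookups: 4 * 67 = 268 ms
Total = 107 + 268 = 375 ms

375


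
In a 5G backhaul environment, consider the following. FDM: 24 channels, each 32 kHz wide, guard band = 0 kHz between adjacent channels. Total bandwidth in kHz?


Given: 24 channels, 32 kHz each, guard = 0 kHz
Channel bandwidth = 24 * 32 = 768 kHz
Guard bands = 23 gaps * 0 kHz = 0 kHz
Total = 768 + 0 = 768 kHz

768


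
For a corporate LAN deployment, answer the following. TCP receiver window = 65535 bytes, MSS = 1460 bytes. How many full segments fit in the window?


Given: RWND = 65535 bytes, MSS = 1460 bytes
Full segments = floor(RWND / MSS)
Full segments = floor(65535 / 1460)
Full segments = floor(44.887) = 44

44


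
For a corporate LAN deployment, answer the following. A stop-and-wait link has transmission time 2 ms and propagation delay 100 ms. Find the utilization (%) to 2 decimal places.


Given: Ttrans = 2 ms, Tprop = 100 ms
RTT = 2 * Tprop = 2 * 100 = 200 ms
U = Ttrans / (Ttrans + RTT)
U = 2 / (2 + 200)
U = 2 / 202 = 0.009901
U% = 0.99%

0.99


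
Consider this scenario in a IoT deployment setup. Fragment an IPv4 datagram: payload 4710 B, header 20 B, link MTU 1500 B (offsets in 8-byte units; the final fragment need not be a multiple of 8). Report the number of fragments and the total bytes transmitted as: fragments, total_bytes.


Max data per non-final fragment = floor((MTU - header)/8)*8 = floor((1500 - 20)/8)*8 = floor(1480/8)*8 = 1480 B
Final fragment needs no 8-byte alignment: it can carry up to MTU - header = 1480 B
Non-final fragments needed = ceil((payload - 1480) / 1480) = ceil(3230/1480) = ceil(2.1824) = 3
Number of fragments = 3 + 1 = 4
Fragment sizes (data): 3 * 1480 B + 270 B (last, 270 <= 1480 OK)
Total bytes sent = payload + n_frags * header = 4710 + 4*20 = 4710 + 80 = 4790 B

4, 4790


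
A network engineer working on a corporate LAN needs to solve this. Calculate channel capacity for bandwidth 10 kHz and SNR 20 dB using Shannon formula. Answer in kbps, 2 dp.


Given: B = 10 kHz, SNR = 20 dB
SNR linear = 10^(20/10) = 100
1 + SNR = 101
log2(101) = 6.6582114828
C = 10 * 1000 * 6.6582114828 = 66582.1148 bps
C = 66.582115 kbps -> 66.58 kbps (2 dp)

66.58


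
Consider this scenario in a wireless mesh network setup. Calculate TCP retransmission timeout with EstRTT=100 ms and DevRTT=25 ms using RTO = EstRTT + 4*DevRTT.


Given: EstRTT = 100 ms, DevRTT = 25 ms
Timeout = EstRTT + 4 * DevRTT
4 * DevRTT = 4 * 25 = 100
Timeout = 100 + 100 = 200 ms

200


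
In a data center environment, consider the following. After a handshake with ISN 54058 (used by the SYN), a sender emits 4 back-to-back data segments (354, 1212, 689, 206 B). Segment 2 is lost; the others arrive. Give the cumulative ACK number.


SYN uses sequence number 54058; first data byte = ISN + 1 = 54059.
Segment 1: SEQ = 54059, len = 354 B, covers [54059, 54412]
Segment 2: SEQ = 54413, len = 1212 B, covers [54413, 55624] [LOST]
Segment 3: SEQ = 55625, len = 689 B, covers [55625, 56313]
Segment 4: SEQ = 56314, len = 206 B, covers [56314, 56519]
In-order data received: bytes [54059, 54412] (segments 1..1).
Segment 2 missing -> gap begins at byte 54413; later segments buffered out of order.
Cumulative ACK = next expected in-order byte = 54059 + 354 = 54413

54413


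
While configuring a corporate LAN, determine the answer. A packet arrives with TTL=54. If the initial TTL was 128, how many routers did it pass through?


Given: initial TTL = 128, received TTL = 54
Hops = initial TTL - received TTL
Hops = 128 - 54 = 74

74


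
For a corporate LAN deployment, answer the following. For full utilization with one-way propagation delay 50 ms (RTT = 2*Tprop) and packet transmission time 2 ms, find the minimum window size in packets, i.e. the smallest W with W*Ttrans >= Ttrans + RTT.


Given: Ttrans = 2 ms, RTT = 100 ms (= 2 * Tprop, Tprop = 50 ms)
Time until first ACK returns = Ttrans + RTT = 2 + 100 = 102 ms
Need W * Ttrans >= Ttrans + RTT  ->  W >= (Ttrans + RTT) / Ttrans
(Ttrans + RTT) / Ttrans = 102 / 2 = 51
W_min = ceil(51) = 51

51


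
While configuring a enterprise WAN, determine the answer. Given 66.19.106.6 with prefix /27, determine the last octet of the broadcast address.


Given: IP = 66.19.106.6, prefix = /27
Host bits = 32 - 27 = 5
Network last octet = 6 AND mask = 0
Host part size = 2^5 - 1 = 31
Broadcast last octet = 0 OR 31 = 31

31


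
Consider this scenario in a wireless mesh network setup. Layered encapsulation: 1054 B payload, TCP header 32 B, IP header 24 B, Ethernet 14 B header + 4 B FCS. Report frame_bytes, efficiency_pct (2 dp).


TCP segment = 1054 + 32 = 1086 B
IP packet = 1086 + 24 = 1110 B
Ethernet frame = 1110 + 14 + 4 = 1128 B
Efficiency = app / frame = 1054 / 1128 = 0.934397 = 93.4397% -> 93.44% (2 dp)

1128, 93.44


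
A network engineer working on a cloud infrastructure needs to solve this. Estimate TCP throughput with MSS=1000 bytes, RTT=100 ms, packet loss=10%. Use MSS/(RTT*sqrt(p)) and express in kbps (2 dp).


Given: MSS = 1000 bytes, RTT = 100 ms, loss = 10%
RTT in seconds = 100 / 1000 = 0.1
Loss rate = 10% = 0.1
sqrt(loss) = sqrt(0.1) = 0.316227766017
Throughput (bytes/s) = 1000 / (0.1 * 0.316227766017) = 31622.7766
Throughput (kbps) = 31622.7766 * 8 / 1000 = 252.982213 -> 252.98 kbps (2 dp)

252.98


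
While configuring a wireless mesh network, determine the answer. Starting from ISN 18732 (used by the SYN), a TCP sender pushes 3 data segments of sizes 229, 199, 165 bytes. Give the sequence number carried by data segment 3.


The SYN occupies sequence number ISN = 18732, so the first data byte is ISN + 1 = 18733.
SEQ of data segment i = (ISN + 1) + sum of payload sizes of segments 1..i-1.
Segment 1: SEQ = 18733, payload = 229 bytes
Segment 2: SEQ = 18962, payload = 199 bytes
Segment 3: SEQ = 19161, payload = 165 bytes
SEQ of segment 3 = 18733 + 229 + 199 = 19161

19161


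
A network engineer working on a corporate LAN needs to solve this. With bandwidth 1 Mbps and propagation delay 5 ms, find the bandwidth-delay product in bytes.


Given: bandwidth = 1 Mbps, delay = 5 ms
BDP in bits = 1 * 10^6 * 5 / 1000
BDP in bits = 5000
BDP in bytes = 5000 / 8 = 625

625


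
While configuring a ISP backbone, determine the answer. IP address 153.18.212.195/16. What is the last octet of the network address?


Given: IP = 153.18.212.195, prefix = /16
Subnet mask = 255.255.0.0
Last octet of IP: 195
Last octet of mask: 0
Network last octet = 195 AND 0 = 0

0


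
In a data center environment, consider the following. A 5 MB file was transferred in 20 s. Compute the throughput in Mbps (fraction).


Given: file = 5 MB, time = 20 s
File in Mb = 5 * 8 = 40 Mb
Throughput = 40 / 20 Mbps
Throughput = 2 Mbps

2


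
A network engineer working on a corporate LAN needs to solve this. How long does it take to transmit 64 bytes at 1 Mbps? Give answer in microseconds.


Given: packet = 64 bytes, bandwidth = 1 Mbps
Packet in bits = 64 * 8 = 512 bits
Bandwidth = 1 * 10^6 = 1000000 bps
Time = 512 / 1000000 seconds
Time in us = 512 * 10^6 / 1000000 = 512

512


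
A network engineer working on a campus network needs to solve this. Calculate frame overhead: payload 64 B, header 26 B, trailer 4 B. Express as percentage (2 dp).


Given: payload = 64 B, header = 26 B, trailer = 4 B
Overhead bytes = header + trailer = 26 + 4 = 30
Total frame = payload + overhead = 64 + 30 = 94
Overhead % = 30 / 94 * 100 = 31.9149% -> 31.91% (2 dp)

31.91


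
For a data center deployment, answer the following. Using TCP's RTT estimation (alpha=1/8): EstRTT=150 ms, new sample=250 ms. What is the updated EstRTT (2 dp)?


Given: EstRTT = 150 ms, SampleRTT = 250 ms, alpha = 1/8
New EstRTT = (1 - alpha) * EstRTT + alpha * SampleRTT
(7/8) * 150 = 131.25
(1/8) * 250 = 31.25
New EstRTT = 131.25 + 31.25 = 162.5 ms -> 162.50 ms (2 dp)

162.50


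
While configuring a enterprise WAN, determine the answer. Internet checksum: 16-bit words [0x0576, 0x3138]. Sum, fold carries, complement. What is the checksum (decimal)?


Given words: [0x0576, 0x3138]
Step 1: Sum all words
Raw sum = 1398 + 12600 = 13998
One's complement = ~13998 & 0xFFFF = 51537

51537


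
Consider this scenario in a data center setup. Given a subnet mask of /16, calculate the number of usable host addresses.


Given: subnet mask /16
Host bits = 32 - 16 = 16
Total addresses = 2^16 = 65536
Usable hosts = 65536 - 2 (network + broadcast) = 65534

65534


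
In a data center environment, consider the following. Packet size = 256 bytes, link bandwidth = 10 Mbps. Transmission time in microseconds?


Given: packet = 256 bytes, bandwidth = 10 Mbps
Packet in bits = 256 * 8 = 2048 bits
Bandwidth = 10 * 10^6 = 10000000 bps
Time = 2048 / 10000000 seconds
Time in us = 2048 * 10^6 / 10000000 = 204.8

204.8


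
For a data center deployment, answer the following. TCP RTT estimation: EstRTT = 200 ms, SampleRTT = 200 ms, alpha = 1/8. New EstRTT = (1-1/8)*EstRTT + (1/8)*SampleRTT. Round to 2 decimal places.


Given: EstRTT = 200 ms, SampleRTT = 200 ms, alpha = 1/8
New EstRTT = (1 - alpha) * EstRTT + alpha * SampleRTT
(7/8) * 200 = 175
(1/8) * 200 = 25
New EstRTT = 175 + 25 = 200 ms -> 200.00 ms (2 dp)

200.00


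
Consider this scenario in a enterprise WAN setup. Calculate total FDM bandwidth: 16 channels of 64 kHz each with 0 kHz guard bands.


Given: 16 channels, 64 kHz each, guard = 0 kHz
Channel bandwidth = 16 * 64 = 1024 kHz
Guard bands = 15 gaps * 0 kHz = 0 kHz
Total = 1024 + 0 = 1024 kHz

1024


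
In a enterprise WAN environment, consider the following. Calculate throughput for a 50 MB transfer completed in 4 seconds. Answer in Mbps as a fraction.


Given: file = 50 MB, time = 4 s
File in Mb = 50 * 8 = 400 Mb
Throughput = 400 / 4 Mbps
Throughput = 100 Mbps

100


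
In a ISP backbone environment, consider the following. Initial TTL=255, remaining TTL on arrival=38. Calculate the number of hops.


Given: initial TTL = 255, received TTL = 38
Hops = initial TTL - received TTL
Hops = 255 - 38 = 217

217


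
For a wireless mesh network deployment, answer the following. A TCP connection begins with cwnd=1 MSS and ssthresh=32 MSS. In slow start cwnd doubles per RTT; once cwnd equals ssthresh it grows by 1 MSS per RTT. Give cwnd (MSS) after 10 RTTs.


RTT 0: cwnd = 1 MSS (initial)
RTT 1: cwnd = 2 MSS (slow start, doubled)
RTT 2: cwnd = 4 MSS (slow start, doubled)
RTT 3: cwnd = 8 MSS (slow start, doubled)
RTT 4: cwnd = 16 MSS (slow start, doubled)
RTT 5: cwnd = 32 MSS (slow start, doubled)
RTT 6: cwnd = 33 MSS (congestion avoidance, +1)
RTT 7: cwnd = 34 MSS (congestion avoidance, +1)
RTT 8: cwnd = 35 MSS (congestion avoidance, +1)
RTT 9: cwnd = 36 MSS (congestion avoidance, +1)
RTT 10: cwnd = 37 MSS (congestion avoidance, +1)

37


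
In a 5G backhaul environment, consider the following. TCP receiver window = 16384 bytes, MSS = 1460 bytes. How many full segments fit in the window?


Given: RWND = 16384 bytes, MSS = 1460 bytes
Full segments = floor(RWND / MSS)
Full segments = floor(16384 / 1460)
Full segments = floor(11.2219) = 11

11


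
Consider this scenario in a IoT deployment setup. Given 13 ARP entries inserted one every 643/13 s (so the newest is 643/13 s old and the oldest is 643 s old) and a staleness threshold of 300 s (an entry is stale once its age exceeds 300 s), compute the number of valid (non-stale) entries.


Ages are k * 643/13 s for k = 1..13 (spacing = 49.4615 s).
Entry k is valid iff k * 643/13 <= 300 iff k <= 13 * 300 / 643 = 6.0653
n_valid = floor(6.0653) = 6
(n_stale = 13 - 6 = 7)

6


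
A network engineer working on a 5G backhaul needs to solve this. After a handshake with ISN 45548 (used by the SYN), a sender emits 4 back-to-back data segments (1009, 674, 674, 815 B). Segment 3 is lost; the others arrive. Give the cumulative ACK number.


SYN uses sequence number 45548; first data byte = ISN + 1 = 45549.
Segment 1: SEQ = 45549, len = 1009 B, covers [45549, 46557]
Segment 2: SEQ = 46558, len = 674 B, covers [46558, 47231]
Segment 3: SEQ = 47232, len = 674 B, covers [47232, 47905] [LOST]
Segment 4: SEQ = 47906, len = 815 B, covers [47906, 48720]
In-order data received: bytes [45549, 47231] (segments 1..2).
Segment 3 missing -> gap begins at byte 47232; later segments buffered out of order.
Cumulative ACK = next expected in-order byte = 45549 + 1009 + 674 = 47232

47232


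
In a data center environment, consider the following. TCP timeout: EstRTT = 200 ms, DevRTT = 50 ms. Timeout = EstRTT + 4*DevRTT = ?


Given: EstRTT = 200 ms, DevRTT = 50 ms
Timeout = EstRTT + 4 * DevRTT
4 * DevRTT = 4 * 50 = 200
Timeout = 200 + 200 = 400 ms

400


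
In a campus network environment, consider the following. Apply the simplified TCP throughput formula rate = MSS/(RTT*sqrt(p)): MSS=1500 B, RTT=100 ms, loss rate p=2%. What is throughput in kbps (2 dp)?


Given: MSS = 1500 bytes, RTT = 100 ms, loss = 2%
RTT in seconds = 100 / 1000 = 0.1
Loss rate = 2% = 0.02
sqrt(loss) = sqrt(0.02) = 0.141421356237
Throughput (bytes/s) = 1500 / (0.1 * 0.141421356237) = 106066.0172
Throughput (kbps) = 106066.0172 * 8 / 1000 = 848.528137 -> 848.53 kbps (2 dp)

848.53


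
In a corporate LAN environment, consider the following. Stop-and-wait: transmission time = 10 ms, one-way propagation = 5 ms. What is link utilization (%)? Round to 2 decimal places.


Given: Ttrans = 10 ms, Tprop = 5 ms
RTT = 2 * Tprop = 2 * 5 = 10 ms
U = Ttrans / (Ttrans + RTT)
U = 10 / (10 + 10)
U = 10 / 20 = 0.5
U% = 50.00%

50.00


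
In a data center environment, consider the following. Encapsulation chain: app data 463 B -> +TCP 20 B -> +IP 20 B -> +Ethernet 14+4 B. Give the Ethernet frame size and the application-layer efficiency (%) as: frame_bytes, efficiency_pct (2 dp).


TCP segment = 463 + 20 = 483 B
IP packet = 483 + 20 = 503 B
Ethernet frame = 503 + 14 + 4 = 521 B
Efficiency = app / frame = 463 / 521 = 0.888676 = 88.8676% -> 88.87% (2 dp)

521, 88.87


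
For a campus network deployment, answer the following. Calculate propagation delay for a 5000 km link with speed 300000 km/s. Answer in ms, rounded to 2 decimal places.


Given: distance = 5000 km, speed = 300000 km/s
Delay = distance / speed = 5000 / 300000 seconds
Delay in ms = 5000 * 1000 / 300000
Delay = 16.6667 ms
Rounded to 2 dp = 16.67 ms

16.67


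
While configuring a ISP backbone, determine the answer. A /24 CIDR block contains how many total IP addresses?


Given: CIDR prefix /24
Host bits = 32 - 24 = 8
Total addresses = 2^8 = 256

256


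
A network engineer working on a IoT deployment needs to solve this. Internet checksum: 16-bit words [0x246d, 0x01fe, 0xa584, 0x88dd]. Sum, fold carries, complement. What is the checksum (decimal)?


Given words: [0x246d, 0x01fe, 0xa584, 0x88dd]
Step 1: Sum all words
Raw sum = 9325 + 510 + 42372 + 35037 = 87244
Step 2: Fold carry: (21708 + 1) = 21709
One's complement = ~21709 & 0xFFFF = 43826

43826


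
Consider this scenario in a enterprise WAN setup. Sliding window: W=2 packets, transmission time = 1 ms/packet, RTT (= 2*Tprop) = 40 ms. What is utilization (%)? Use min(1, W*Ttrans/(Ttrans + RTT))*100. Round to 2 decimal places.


Given: W = 2, Ttrans = 1 ms, RTT = 40 ms (= 2 * Tprop, Tprop = 20 ms)
Cycle time = Ttrans + RTT = 1 + 40 = 41 ms (first packet sent until its ACK returns)
W * Ttrans = 2 * 1 = 2 ms of sending per cycle
W * Ttrans / (Ttrans + RTT) = 2 / 41 = 0.048780
U = min(1, 0.048780) = 0.048780
U% = 4.88%

4.88


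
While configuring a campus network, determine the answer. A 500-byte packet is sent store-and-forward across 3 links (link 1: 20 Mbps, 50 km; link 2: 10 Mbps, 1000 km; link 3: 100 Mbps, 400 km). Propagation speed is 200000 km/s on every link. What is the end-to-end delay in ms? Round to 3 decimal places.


Packet = 500 bytes = 4000 bits. Store-and-forward: sum (t_trans + t_prop) per link.
Link 1: t_trans = 4000/(20*10^6) s = 0.2000 ms; t_prop = 50/200000 s = 0.2500 ms; subtotal = 0.4500 ms
Link 2: t_trans = 4000/(10*10^6) s = 0.4000 ms; t_prop = 1000/200000 s = 5.0000 ms; subtotal = 5.4000 ms
Link 3: t_trans = 4000/(100*10^6) s = 0.0400 ms; t_prop = 400/200000 s = 2.0000 ms; subtotal = 2.0400 ms
End-to-end = 0.4500 + 5.4000 + 2.0400 = 7.8900 ms -> 7.890 ms (3 dp)

7.890


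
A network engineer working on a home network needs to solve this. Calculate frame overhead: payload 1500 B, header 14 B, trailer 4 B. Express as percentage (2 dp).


Given: payload = 1500 B, header = 14 B, trailer = 4 B
Overhead bytes = header + trailer = 14 + 4 = 18
Total frame = payload + overhead = 1500 + 18 = 1518
Overhead % = 18 / 1518 * 100 = 1.1858% -> 1.19% (2 dp)

1.19


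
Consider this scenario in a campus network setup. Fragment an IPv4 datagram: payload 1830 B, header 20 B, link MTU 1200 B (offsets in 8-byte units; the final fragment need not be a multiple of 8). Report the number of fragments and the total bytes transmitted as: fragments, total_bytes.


Max data per non-final fragment = floor((MTU - header)/8)*8 = floor((1200 - 20)/8)*8 = floor(1180/8)*8 = 1176 B
Final fragment needs no 8-byte alignment: it can carry up to MTU - header = 1180 B
Non-final fragments needed = ceil((payload - 1180) / 1176) = ceil(650/1176) = ceil(0.5527) = 1
Number of fragments = 1 + 1 = 2
Fragment sizes (data): 1 * 1176 B + 654 B (last, 654 <= 1180 OK)
Total bytes sent = payload + n_frags * header = 1830 + 2*20 = 1830 + 40 = 1870 B

2, 1870


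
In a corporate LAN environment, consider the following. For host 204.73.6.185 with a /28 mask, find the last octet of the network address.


Given: IP = 204.73.6.185, prefix = /28
Subnet mask = 255.255.255.240
Last octet of IP: 185
Last octet of mask: 240
Network last octet = 185 AND 240 = 176

176


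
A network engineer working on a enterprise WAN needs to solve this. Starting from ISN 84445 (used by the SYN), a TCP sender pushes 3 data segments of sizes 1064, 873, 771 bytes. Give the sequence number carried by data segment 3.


The SYN occupies sequence number ISN = 84445, so the first data byte is ISN + 1 = 84446.
SEQ of data segment i = (ISN + 1) + sum of payload sizes of segments 1..i-1.
Segment 1: SEQ = 84446, payload = 1064 bytes
Segment 2: SEQ = 85510, payload = 873 bytes
Segment 3: SEQ = 86383, payload = 771 bytes
SEQ of segment 3 = 84446 + 1064 + 873 = 86383

86383


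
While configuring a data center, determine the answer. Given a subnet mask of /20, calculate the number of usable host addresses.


Given: subnet mask /20
Host bits = 32 - 20 = 12
Total addresses = 2^12 = 4096
Usable hosts = 4096 - 2 (network + broadcast) = 4094

4094


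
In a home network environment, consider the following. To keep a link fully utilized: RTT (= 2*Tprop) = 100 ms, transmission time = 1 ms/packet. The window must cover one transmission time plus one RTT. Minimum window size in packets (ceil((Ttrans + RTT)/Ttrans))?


Given: Ttrans = 1 ms, RTT = 100 ms (= 2 * Tprop, Tprop = 50 ms)
Time until first ACK returns = Ttrans + RTT = 1 + 100 = 101 ms
Need W * Ttrans >= Ttrans + RTT  ->  W >= (Ttrans + RTT) / Ttrans
(Ttrans + RTT) / Ttrans = 101 / 1 = 101
W_min = ceil(101) = 101

101


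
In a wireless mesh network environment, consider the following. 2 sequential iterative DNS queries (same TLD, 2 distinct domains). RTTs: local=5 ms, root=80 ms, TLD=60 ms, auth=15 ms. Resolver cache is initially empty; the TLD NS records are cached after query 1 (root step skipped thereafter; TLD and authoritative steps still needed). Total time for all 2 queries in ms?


Lookup 1 (cold cache): local + root + TLD + auth = 5 + 80 + 60 + 15 = 160 ms
Lookups 2..2 (TLD NS cached -> skip root; new domain -> still ask TLD and auth): local + TLD + auth = 5 + 60 + 15 = 80 ms each
Remaining 1 lookups: 1 * 80 = 80 ms
Total = 160 + 80 = 240 ms

240


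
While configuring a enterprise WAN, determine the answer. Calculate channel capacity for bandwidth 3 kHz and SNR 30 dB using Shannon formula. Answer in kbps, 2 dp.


Given: B = 3 kHz, SNR = 30 dB
SNR linear = 10^(30/10) = 1000
1 + SNR = 1001
log2(1001) = 9.9672262588
C = 3 * 1000 * 9.9672262588 = 29901.6788 bps
C = 29.901679 kbps -> 29.90 kbps (2 dp)

29.90


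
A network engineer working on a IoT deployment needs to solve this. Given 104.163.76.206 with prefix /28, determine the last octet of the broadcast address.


Given: IP = 104.163.76.206, prefix = /28
Host bits = 32 - 28 = 4
Network last octet = 206 AND mask = 192
Host part size = 2^4 - 1 = 15
Broadcast last octet = 192 OR 15 = 207

207


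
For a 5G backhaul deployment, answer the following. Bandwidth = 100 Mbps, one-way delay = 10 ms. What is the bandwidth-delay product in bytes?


Given: bandwidth = 100 Mbps, delay = 10 ms
BDP in bits = 100 * 10^6 * 10 / 1000
BDP in bits = 1000000
BDP in bytes = 1000000 / 8 = 125000

125000


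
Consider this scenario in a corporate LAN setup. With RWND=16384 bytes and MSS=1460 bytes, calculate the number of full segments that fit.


Given: RWND = 16384 bytes, MSS = 1460 bytes
Full segments = floor(RWND / MSS)
Full segments = floor(16384 / 1460)
Full segments = floor(11.2219) = 11

11


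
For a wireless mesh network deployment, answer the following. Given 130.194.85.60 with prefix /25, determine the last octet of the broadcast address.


Given: IP = 130.194.85.60, prefix = /25
Host bits = 32 - 25 = 7
Network last octet = 60 AND mask = 0
Host part size = 2^7 - 1 = 127
Broadcast last octet = 0 OR 127 = 127

127


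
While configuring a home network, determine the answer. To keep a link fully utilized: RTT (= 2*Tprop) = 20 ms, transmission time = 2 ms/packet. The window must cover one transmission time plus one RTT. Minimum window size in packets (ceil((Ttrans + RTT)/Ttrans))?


Given: Ttrans = 2 ms, RTT = 20 ms (= 2 * Tprop, Tprop = 10 ms)
Time until first ACK returns = Ttrans + RTT = 2 + 20 = 22 ms
Need W * Ttrans >= Ttrans + RTT  ->  W >= (Ttrans + RTT) / Ttrans
(Ttrans + RTT) / Ttrans = 22 / 2 = 11
W_min = ceil(11) = 11

11


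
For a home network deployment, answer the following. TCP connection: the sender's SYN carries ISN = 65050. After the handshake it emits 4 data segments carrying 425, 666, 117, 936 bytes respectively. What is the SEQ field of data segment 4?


The SYN occupies sequence number ISN = 65050, so the first data byte is ISN + 1 = 65051.
SEQ of data segment i = (ISN + 1) + sum of payload sizes of segments 1..i-1.
Segment 1: SEQ = 65051, payload = 425 bytes
Segment 2: SEQ = 65476, payload = 666 bytes
Segment 3: SEQ = 66142, payload = 117 bytes
Segment 4: SEQ = 66259, payload = 936 bytes
SEQ of segment 4 = 65051 + 425 + 666 + 117 = 66259

66259


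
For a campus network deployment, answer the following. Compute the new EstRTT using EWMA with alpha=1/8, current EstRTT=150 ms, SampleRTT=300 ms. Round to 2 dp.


Given: EstRTT = 150 ms, SampleRTT = 300 ms, alpha = 1/8
New EstRTT = (1 - alpha) * EstRTT + alpha * SampleRTT
(7/8) * 150 = 131.25
(1/8) * 300 = 37.5
New EstRTT = 131.25 + 37.5 = 168.75 ms -> 168.75 ms (2 dp)

168.75


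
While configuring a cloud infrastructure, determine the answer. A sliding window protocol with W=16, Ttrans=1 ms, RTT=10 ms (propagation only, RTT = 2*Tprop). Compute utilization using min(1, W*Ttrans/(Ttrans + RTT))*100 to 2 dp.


Given: W = 16, Ttrans = 1 ms, RTT = 10 ms (= 2 * Tprop, Tprop = 5 ms)
Cycle time = Ttrans + RTT = 1 + 10 = 11 ms (first packet sent until its ACK returns)
W * Ttrans = 16 * 1 = 16 ms of sending per cycle
W * Ttrans / (Ttrans + RTT) = 16 / 11 = 1.454545
U = min(1, 1.454545) = 1.000000
U% = 100.00%

100.00


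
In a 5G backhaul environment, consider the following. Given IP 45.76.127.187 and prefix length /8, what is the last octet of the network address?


Given: IP = 45.76.127.187, prefix = /8
Subnet mask = 255.0.0.0
Last octet of IP: 187
Last octet of mask: 0
Network last octet = 187 AND 0 = 0

0


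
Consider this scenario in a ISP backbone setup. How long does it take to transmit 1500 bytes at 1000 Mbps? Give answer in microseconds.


Given: packet = 1500 bytes, bandwidth = 1000 Mbps
Packet in bits = 1500 * 8 = 12000 bits
Bandwidth = 1000 * 10^6 = 1000000000 bps
Time = 12000 / 1000000000 seconds
Time in us = 12000 * 10^6 / 1000000000 = 12

12


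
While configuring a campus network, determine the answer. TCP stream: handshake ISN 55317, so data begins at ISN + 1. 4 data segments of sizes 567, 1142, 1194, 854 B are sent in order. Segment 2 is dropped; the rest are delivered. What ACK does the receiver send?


SYN uses sequence number 55317; first data byte = ISN + 1 = 55318.
Segment 1: SEQ = 55318, len = 567 B, covers [55318, 55884]
Segment 2: SEQ = 55885, len = 1142 B, covers [55885, 57026] [LOST]
Segment 3: SEQ = 57027, len = 1194 B, covers [57027, 58220]
Segment 4: SEQ = 58221, len = 854 B, covers [58221, 59074]
In-order data received: bytes [55318, 55884] (segments 1..1).
Segment 2 missing -> gap begins at byte 55885; later segments buffered out of order.
Cumulative ACK = next expected in-order byte = 55318 + 567 = 55885

55885


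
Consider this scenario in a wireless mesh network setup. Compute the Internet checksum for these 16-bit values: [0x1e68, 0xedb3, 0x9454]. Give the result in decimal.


Given words: [0x1e68, 0xedb3, 0x9454]
Step 1: Sum all words
Raw sum = 7784 + 60851 + 37972 = 106607
Step 2: Fold carry: (41071 + 1) = 41072
One's complement = ~41072 & 0xFFFF = 24463

24463


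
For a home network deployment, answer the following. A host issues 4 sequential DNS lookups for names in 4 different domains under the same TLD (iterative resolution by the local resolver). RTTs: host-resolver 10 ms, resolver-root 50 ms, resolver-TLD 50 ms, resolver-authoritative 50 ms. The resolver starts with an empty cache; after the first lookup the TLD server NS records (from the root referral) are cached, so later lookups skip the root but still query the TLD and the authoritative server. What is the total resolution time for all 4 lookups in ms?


Lookup 1 (cold cache): local + root + TLD + auth = 10 + 50 + 50 + 50 = 160 ms
Lookups 2..4 (TLD NS cached -> skip root; new domain -> still ask TLD and auth): local + TLD + auth = 10 + 50 + 50 = 110 ms each
Remaining 3 lookups: 3 * 110 = 330 ms
Total = 160 + 330 = 490 ms

490


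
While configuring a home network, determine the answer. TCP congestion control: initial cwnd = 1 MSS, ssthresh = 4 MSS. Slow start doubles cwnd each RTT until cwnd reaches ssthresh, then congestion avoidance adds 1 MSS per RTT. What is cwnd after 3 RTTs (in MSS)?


RTT 0: cwnd = 1 MSS (initial)
RTT 1: cwnd = 2 MSS (slow start, doubled)
RTT 2: cwnd = 4 MSS (slow start, doubled)
RTT 3: cwnd = 5 MSS (congestion avoidance, +1)

5


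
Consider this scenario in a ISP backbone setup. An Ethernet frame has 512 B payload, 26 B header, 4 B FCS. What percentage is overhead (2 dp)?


Given: payload = 512 B, header = 26 B, trailer = 4 B
Overhead bytes = header + trailer = 26 + 4 = 30
Total frame = payload + overhead = 512 + 30 = 542
Overhead % = 30 / 542 * 100 = 5.5351% -> 5.54% (2 dp)

5.54


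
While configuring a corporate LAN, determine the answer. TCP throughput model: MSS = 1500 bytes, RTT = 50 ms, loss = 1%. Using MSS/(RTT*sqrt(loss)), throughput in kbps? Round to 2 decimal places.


Given: MSS = 1500 bytes, RTT = 50 ms, loss = 1%
RTT in seconds = 50 / 1000 = 0.05
Loss rate = 1% = 0.01
sqrt(loss) = sqrt(0.01) = 0.1
Throughput (bytes/s) = 1500 / (0.05 * 0.1) = 300000.0000
Throughput (kbps) = 300000.0000 * 8 / 1000 = 2400.000000 -> 2400.00 kbps (2 dp)

2400.00


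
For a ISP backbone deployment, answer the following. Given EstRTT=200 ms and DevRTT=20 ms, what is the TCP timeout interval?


Given: EstRTT = 200 ms, DevRTT = 20 ms
Timeout = EstRTT + 4 * DevRTT
4 * DevRTT = 4 * 20 = 80
Timeout = 200 + 80 = 280 ms

280


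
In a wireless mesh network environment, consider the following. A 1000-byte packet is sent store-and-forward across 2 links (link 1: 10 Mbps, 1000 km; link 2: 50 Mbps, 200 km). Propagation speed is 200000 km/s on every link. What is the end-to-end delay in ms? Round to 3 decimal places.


Packet = 1000 bytes = 8000 bits. Store-and-forward: sum (t_trans + t_prop) per link.
Link 1: t_trans = 8000/(10*10^6) s = 0.8000 ms; t_prop = 1000/200000 s = 5.0000 ms; subtotal = 5.8000 ms
Link 2: t_trans = 8000/(50*10^6) s = 0.1600 ms; t_prop = 200/200000 s = 1.0000 ms; subtotal = 1.1600 ms
End-to-end = 5.8000 + 1.1600 = 6.9600 ms -> 6.960 ms (3 dp)

6.960


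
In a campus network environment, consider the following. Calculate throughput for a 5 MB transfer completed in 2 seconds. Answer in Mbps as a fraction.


Given: file = 5 MB, time = 2 s
File in Mb = 5 * 8 = 40 Mb
Throughput = 40 / 2 Mbps
Throughput = 20 Mbps

20


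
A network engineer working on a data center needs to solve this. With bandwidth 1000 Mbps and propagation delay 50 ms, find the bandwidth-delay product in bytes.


Given: bandwidth = 1000 Mbps, delay = 50 ms
BDP in bits = 1000 * 10^6 * 50 / 1000
BDP in bits = 50000000
BDP in bytes = 50000000 / 8 = 6250000

6250000


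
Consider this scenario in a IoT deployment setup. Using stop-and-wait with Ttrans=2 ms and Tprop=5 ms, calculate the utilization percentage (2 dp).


Given: Ttrans = 2 ms, Tprop = 5 ms
RTT = 2 * Tprop = 2 * 5 = 10 ms
U = Ttrans / (Ttrans + RTT)
U = 2 / (2 + 10)
U = 2 / 12 = 0.166667
U% = 16.67%

16.67


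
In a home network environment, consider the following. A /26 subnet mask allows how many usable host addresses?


Given: subnet mask /26
Host bits = 32 - 26 = 6
Total addresses = 2^6 = 64
Usable hosts = 64 - 2 (network + broadcast) = 62

62


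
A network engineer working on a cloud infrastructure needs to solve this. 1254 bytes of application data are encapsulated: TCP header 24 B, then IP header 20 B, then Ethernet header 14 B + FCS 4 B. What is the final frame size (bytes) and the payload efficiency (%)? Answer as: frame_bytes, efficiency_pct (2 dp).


TCP segment = 1254 + 24 = 1278 B
IP packet = 1278 + 20 = 1298 B
Ethernet frame = 1298 + 14 + 4 = 1316 B
Efficiency = app / frame = 1254 / 1316 = 0.952888 = 95.2888% -> 95.29% (2 dp)

1316, 95.29


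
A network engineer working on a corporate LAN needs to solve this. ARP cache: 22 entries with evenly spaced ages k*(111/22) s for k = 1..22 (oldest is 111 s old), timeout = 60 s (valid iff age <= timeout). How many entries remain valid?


Ages are k * 111/22 s for k = 1..22 (spacing = 5.0455 s).
Entry k is valid iff k * 111/22 <= 60 iff k <= 22 * 60 / 111 = 11.8919
n_valid = floor(11.8919) = 11
(n_stale = 22 - 11 = 11)

11


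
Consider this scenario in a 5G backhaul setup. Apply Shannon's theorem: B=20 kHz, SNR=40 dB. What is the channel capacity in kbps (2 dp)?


Given: B = 20 kHz, SNR = 40 dB
SNR linear = 10^(40/10) = 10000
1 + SNR = 10001
log2(10001) = 13.2878566418
C = 20 * 1000 * 13.2878566418 = 265757.1328 bps
C = 265.757133 kbps -> 265.76 kbps (2 dp)

265.76


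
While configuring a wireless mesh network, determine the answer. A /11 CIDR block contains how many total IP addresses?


Given: CIDR prefix /11
Host bits = 32 - 11 = 21
Total addresses = 2^21 = 2097152

2097152


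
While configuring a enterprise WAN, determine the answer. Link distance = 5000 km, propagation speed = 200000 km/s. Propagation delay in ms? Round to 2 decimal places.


Given: distance = 5000 km, speed = 200000 km/s
Delay = distance / speed = 5000 / 200000 seconds
Delay in ms = 5000 * 1000 / 200000
Delay = 25.0000 ms
Rounded to 2 dp = 25.00 ms

25.00


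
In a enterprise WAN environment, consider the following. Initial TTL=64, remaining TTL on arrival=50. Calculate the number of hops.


Given: initial TTL = 64, received TTL = 50
Hops = initial TTL - received TTL
Hops = 64 - 50 = 14

14


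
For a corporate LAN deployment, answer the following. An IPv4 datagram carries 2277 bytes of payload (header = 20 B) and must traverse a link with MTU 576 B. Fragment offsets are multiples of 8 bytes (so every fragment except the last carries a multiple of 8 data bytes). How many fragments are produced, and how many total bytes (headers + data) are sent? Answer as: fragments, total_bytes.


Max data per non-final fragment = floor((MTU - header)/8)*8 = floor((576 - 20)/8)*8 = floor(556/8)*8 = 552 B
Final fragment needs no 8-byte alignment: it can carry up to MTU - header = 556 B
Non-final fragments needed = ceil((payload - 556) / 552) = ceil(1721/552) = ceil(3.1178) = 4
Number of fragments = 4 + 1 = 5
Fragment sizes (data): 4 * 552 B + 69 B (last, 69 <= 556 OK)
Total bytes sent = payload + n_frags * header = 2277 + 5*20 = 2277 + 100 = 2377 B

5, 2377


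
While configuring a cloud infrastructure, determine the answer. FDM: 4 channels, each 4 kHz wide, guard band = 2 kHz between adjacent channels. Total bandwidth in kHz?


Given: 4 channels, 4 kHz each, guard = 2 kHz
Channel bandwidth = 4 * 4 = 16 kHz
Guard bands = 3 gaps * 2 kHz = 6 kHz
Total = 16 + 6 = 22 kHz

22


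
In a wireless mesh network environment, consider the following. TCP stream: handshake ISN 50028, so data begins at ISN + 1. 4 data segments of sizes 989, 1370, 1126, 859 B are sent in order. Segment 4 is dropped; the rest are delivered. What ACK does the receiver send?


SYN uses sequence number 50028; first data byte = ISN + 1 = 50029.
Segment 1: SEQ = 50029, len = 989 B, covers [50029, 51017]
Segment 2: SEQ = 51018, len = 1370 B, covers [51018, 52387]
Segment 3: SEQ = 52388, len = 1126 B, covers [52388, 53513]
Segment 4: SEQ = 53514, len = 859 B, covers [53514, 54372] [LOST]
In-order data received: bytes [50029, 53513] (segments 1..3).
Segment 4 missing -> gap begins at byte 53514.
Cumulative ACK = next expected in-order byte = 50029 + 989 + 1370 + 1126 = 53514

53514


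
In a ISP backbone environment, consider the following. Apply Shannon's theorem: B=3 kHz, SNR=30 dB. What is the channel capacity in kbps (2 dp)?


Given: B = 3 kHz, SNR = 30 dB
SNR linear = 10^(30/10) = 1000
1 + SNR = 1001
log2(1001) = 9.9672262588
C = 3 * 1000 * 9.9672262588 = 29901.6788 bps
C = 29.901679 kbps -> 29.90 kbps (2 dp)

29.90


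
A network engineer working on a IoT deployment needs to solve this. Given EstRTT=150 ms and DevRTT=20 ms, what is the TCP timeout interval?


Given: EstRTT = 150 ms, DevRTT = 20 ms
Timeout = EstRTT + 4 * DevRTT
4 * DevRTT = 4 * 20 = 80
Timeout = 150 + 80 = 230 ms

230


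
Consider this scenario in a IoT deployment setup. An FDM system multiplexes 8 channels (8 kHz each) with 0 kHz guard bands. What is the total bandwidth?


Given: 8 channels, 8 kHz each, guard = 0 kHz
Channel bandwidth = 8 * 8 = 64 kHz
Guard bands = 7 gaps * 0 kHz = 0 kHz
Total = 64 + 0 = 64 kHz

64


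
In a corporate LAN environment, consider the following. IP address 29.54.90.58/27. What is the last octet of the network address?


Given: IP = 29.54.90.58, prefix = /27
Subnet mask = 255.255.255.224
Last octet of IP: 58
Last octet of mask: 224
Network last octet = 58 AND 224 = 32

32


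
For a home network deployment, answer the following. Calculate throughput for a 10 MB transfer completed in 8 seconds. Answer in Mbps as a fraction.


Given: file = 10 MB, time = 8 s
File in Mb = 10 * 8 = 80 Mb
Throughput = 80 / 8 Mbps
Throughput = 10 Mbps

10


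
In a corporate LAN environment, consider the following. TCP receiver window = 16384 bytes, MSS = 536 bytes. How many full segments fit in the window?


Given: RWND = 16384 bytes, MSS = 536 bytes
Full segments = floor(RWND / MSS)
Full segments = floor(16384 / 536)
Full segments = floor(30.5672) = 30

30


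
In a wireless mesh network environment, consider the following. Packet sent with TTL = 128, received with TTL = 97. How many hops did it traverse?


Given: initial TTL = 128, received TTL = 97
Hops = initial TTL - received TTL
Hops = 128 - 97 = 31

31


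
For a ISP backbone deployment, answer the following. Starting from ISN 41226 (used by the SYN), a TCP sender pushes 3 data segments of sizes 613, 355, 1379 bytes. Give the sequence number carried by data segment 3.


The SYN occupies sequence number ISN = 41226, so the first data byte is ISN + 1 = 41227.
SEQ of data segment i = (ISN + 1) + sum of payload sizes of segments 1..i-1.
Segment 1: SEQ = 41227, payload = 613 bytes
Segment 2: SEQ = 41840, payload = 355 bytes
Segment 3: SEQ = 42195, payload = 1379 bytes
SEQ of segment 3 = 41227 + 613 + 355 = 42195

42195
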